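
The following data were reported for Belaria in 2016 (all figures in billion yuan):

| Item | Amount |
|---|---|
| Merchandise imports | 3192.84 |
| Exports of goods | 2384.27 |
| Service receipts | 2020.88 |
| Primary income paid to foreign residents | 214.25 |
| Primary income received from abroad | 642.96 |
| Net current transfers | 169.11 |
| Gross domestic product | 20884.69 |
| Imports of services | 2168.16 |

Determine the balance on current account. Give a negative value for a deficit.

Goods balance = 2384.27 - 3192.84 = -808.57
Services balance = 2020.88 - 2168.16 = -147.28
Trade balance (goods + services) = -808.57 + (-147.28) = -955.85
Net primary income = 642.96 - 214.25 = 428.71
Net secondary income = 169.11
Current account = -955.85 + 428.71 + 169.11 = -358.03

-358.03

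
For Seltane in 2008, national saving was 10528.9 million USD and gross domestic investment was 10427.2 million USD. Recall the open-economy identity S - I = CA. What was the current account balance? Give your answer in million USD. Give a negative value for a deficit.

CA = S - I = 10528.9 - 10427.2 = 101.7

101.7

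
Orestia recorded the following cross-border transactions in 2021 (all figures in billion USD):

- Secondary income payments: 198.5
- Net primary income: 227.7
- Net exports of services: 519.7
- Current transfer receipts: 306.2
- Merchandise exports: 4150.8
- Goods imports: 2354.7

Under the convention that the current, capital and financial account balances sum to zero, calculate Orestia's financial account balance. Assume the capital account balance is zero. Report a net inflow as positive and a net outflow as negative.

Goods balance = 4150.8 - 2354.7 = 1796.1
Services balance = 519.7
Trade balance (goods + services) = 1796.1 + 519.7 = 2315.8
Net primary income = 227.7
Net secondary income = 306.2 - 198.5 = 107.7
Current account = 2315.8 + 227.7 + 107.7 = 2651.2
Financial account = -(2651.2) = -2651.2

-2651.2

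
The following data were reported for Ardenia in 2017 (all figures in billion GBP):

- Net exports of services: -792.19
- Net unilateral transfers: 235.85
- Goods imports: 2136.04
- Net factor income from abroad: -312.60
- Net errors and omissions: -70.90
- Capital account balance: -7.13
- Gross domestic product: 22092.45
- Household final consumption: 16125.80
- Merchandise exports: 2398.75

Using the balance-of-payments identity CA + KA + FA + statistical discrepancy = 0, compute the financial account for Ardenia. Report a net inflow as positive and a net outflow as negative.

Goods balance = 2398.75 - 2136.04 = 262.71
Services balance = -792.19
Trade balance (goods + services) = 262.71 + (-792.19) = -529.48
Net primary income = -312.60
Net secondary income = 235.85
Current account = -529.48 + (-312.60) + 235.85 = -606.23
Financial account = -(-606.23 + (-7.13) + (-70.90)) = 684.26

684.26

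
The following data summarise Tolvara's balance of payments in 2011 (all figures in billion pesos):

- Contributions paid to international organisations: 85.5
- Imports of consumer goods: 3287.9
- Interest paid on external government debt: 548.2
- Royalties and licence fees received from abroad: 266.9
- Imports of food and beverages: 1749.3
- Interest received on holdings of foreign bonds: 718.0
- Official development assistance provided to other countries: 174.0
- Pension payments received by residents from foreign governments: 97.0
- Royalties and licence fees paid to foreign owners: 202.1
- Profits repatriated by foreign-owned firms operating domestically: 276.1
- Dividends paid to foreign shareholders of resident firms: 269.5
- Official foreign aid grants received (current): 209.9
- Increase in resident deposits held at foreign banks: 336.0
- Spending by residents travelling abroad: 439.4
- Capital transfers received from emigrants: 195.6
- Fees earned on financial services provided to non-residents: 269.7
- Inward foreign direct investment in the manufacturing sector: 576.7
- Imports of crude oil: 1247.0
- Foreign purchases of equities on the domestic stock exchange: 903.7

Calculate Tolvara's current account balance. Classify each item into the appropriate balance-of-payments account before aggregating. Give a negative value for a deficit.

Goods: -1247.0 - 3287.9 - 1749.3 = -6284.2
Services: -202.1 + 266.9 - 439.4 + 269.7 = -104.9
Primary income: -269.5 - 548.2 - 276.1 + 718.0 = -375.8
Secondary income: 209.9 + 97.0 - 85.5 - 174.0 = 47.4
Current account = (-6284.2) + (-104.9) + (-375.8) + 47.4 = -6717.5
(Excluded from the current account — financial account: increase in resident deposits held at foreign banks 336.0, inward foreign direct investment in the manufacturing sector 576.7, foreign purchases of equities on the domestic stock exchange 903.7; capital account: capital transfers received from emigrants 195.6.)

-6717.5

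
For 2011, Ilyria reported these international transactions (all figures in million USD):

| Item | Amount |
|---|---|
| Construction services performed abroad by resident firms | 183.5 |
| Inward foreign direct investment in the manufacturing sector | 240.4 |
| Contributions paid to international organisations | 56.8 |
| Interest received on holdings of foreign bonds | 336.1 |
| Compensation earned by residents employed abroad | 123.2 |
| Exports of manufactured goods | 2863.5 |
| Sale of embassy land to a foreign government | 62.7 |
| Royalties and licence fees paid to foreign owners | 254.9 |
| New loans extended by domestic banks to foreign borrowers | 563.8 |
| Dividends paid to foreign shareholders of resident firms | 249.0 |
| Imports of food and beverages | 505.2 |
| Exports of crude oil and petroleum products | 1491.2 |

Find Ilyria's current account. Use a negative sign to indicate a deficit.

Goods: 1491.2 + 2863.5 - 505.2 = 3849.5
Services: 183.5 - 254.9 = -71.4
Primary income: 123.2 - 249.0 + 336.1 = 210.3
Secondary income: -56.8
Current account = 3849.5 + (-71.4) + 210.3 + (-56.8) = 3931.6
(Excluded from the current account — financial account: inward foreign direct investment in the manufacturing sector 240.4, new loans extended by domestic banks to foreign borrowers 563.8; capital account: sale of embassy land to a foreign government 62.7.)

3931.6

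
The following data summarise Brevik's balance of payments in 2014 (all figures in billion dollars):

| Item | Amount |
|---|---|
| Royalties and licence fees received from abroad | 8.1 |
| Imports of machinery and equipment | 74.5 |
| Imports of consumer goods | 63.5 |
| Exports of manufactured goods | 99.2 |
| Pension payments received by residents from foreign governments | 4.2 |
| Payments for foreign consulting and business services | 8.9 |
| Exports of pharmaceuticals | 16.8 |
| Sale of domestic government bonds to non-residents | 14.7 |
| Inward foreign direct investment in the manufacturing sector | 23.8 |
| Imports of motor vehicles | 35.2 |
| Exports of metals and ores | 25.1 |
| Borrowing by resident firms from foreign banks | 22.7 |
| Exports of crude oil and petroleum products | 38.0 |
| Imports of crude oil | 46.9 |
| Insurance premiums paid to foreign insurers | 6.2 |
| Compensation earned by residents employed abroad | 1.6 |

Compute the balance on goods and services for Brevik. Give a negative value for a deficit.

Goods: 16.8 - 46.9 - 74.5 + 25.1 + 99.2 + 38.0 - 35.2 - 63.5 = -41.0
Services: 8.1 - 8.9 - 6.2 = -7.0
Trade balance = -41.0 + (-7.0) = -48.0
(Excluded from the trade balance — secondary income: pension payments received by residents from foreign governments 4.2; financial account: sale of domestic government bonds to non-residents 14.7, inward foreign direct investment in the manufacturing sector 23.8, borrowing by resident firms from foreign banks 22.7; primary income: compensation earned by residents employed abroad 1.6.)

-48.0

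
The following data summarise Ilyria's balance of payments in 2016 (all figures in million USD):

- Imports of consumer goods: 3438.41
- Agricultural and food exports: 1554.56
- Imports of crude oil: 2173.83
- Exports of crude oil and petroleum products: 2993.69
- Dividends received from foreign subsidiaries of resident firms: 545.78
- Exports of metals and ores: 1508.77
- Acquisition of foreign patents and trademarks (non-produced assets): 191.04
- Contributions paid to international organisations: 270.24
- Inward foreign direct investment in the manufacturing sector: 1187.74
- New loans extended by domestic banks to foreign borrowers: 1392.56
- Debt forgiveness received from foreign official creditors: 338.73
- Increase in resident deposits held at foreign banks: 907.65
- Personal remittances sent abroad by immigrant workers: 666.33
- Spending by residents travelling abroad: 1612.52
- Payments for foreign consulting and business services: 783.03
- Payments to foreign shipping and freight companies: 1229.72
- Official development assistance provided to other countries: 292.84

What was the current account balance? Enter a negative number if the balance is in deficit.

-3864.12

Goods: 1508.77 - 3438.41 + 2993.69 + 1554.56 - 2173.83 = 444.78
Services: -1612.52 - 783.03 - 1229.72 = -3625.27
Primary income: 545.78
Secondary income: -292.84 - 666.33 - 270.24 = -1229.41
Current account = 444.78 + (-3625.27) + 545.78 + (-1229.41) = -3864.12
(Excluded from the current account — capital account: acquisition of foreign patents and trademarks (non-produced assets) 191.04, debt forgiveness received from foreign official creditors 338.73; financial account: inward foreign direct investment in the manufacturing sector 1187.74, new loans extended by domestic banks to foreign borrowers 1392.56, increase in resident deposits held at foreign banks 907.65.)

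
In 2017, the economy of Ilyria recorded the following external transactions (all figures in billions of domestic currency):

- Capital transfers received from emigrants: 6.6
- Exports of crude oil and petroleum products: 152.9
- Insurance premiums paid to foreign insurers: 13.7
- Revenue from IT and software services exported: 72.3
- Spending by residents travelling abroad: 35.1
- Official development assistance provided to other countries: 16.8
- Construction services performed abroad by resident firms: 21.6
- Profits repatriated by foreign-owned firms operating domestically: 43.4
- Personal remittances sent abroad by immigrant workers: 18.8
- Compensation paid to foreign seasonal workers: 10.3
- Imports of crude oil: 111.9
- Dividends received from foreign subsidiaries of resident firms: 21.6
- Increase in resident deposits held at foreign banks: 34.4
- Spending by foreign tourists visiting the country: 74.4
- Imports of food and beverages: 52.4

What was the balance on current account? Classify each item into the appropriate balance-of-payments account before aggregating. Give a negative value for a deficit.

Goods: -52.4 - 111.9 + 152.9 = -11.4
Services: 21.6 + 72.3 - 13.7 + 74.4 - 35.1 = 119.5
Primary income: 21.6 - 10.3 - 43.4 = -32.1
Secondary income: -16.8 - 18.8 = -35.6
Current account = (-11.4) + 119.5 + (-32.1) + (-35.6) = 40.4
(Excluded from the current account — capital account: capital transfers received from emigrants 6.6; financial account: increase in resident deposits held at foreign banks 34.4.)

40.4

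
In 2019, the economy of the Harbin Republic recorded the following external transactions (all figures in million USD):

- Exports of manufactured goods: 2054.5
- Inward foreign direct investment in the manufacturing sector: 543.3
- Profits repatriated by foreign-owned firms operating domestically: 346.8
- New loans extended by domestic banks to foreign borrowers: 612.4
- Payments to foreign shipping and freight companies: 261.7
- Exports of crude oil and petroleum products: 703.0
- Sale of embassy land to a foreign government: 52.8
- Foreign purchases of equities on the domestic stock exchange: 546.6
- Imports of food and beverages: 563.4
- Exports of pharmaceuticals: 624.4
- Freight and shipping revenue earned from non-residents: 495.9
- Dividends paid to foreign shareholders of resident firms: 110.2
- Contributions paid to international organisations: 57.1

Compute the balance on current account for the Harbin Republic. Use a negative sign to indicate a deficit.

2538.6

Goods: -563.4 + 624.4 + 703.0 + 2054.5 = 2818.5
Services: 495.9 - 261.7 = 234.2
Primary income: -346.8 - 110.2 = -457.0
Secondary income: -57.1
Current account = 2818.5 + 234.2 + (-457.0) + (-57.1) = 2538.6
(Excluded from the current account — financial account: inward foreign direct investment in the manufacturing sector 543.3, new loans extended by domestic banks to foreign borrowers 612.4, foreign purchases of equities on the domestic stock exchange 546.6; capital account: sale of embassy land to a foreign government 52.8.)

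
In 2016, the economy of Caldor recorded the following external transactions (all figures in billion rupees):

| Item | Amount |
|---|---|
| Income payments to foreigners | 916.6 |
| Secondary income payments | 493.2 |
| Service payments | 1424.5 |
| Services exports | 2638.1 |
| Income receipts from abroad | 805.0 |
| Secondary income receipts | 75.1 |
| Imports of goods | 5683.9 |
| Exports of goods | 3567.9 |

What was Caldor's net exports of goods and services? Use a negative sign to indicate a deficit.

-902.4

Goods balance = 3567.9 - 5683.9 = -2116.0
Services balance = 2638.1 - 1424.5 = 1213.6
Trade balance (goods + services) = -2116.0 + 1213.6 = -902.4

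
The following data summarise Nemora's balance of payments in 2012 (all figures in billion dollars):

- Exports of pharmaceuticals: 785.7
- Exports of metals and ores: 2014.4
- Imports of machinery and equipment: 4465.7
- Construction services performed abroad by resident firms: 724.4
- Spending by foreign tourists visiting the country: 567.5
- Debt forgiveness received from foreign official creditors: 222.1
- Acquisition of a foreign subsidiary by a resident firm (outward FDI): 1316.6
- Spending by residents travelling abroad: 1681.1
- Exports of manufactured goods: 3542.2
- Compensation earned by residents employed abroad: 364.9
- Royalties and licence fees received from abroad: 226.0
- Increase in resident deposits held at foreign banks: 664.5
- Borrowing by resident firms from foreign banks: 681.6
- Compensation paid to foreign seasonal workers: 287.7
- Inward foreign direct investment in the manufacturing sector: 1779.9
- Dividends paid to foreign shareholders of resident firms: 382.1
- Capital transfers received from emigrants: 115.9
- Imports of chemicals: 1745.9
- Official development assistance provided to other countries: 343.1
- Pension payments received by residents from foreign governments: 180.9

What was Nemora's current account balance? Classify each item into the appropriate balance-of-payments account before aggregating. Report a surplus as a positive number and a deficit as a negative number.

-499.6

Goods: -1745.9 + 785.7 - 4465.7 + 2014.4 + 3542.2 = 130.7
Services: 567.5 - 1681.1 + 724.4 + 226.0 = -163.2
Primary income: -382.1 - 287.7 + 364.9 = -304.9
Secondary income: 180.9 - 343.1 = -162.2
Current account = 130.7 + (-163.2) + (-304.9) + (-162.2) = -499.6
(Excluded from the current account — capital account: debt forgiveness received from foreign official creditors 222.1, capital transfers received from emigrants 115.9; financial account: acquisition of a foreign subsidiary by a resident firm (outward FDI) 1316.6, increase in resident deposits held at foreign banks 664.5, borrowing by resident firms from foreign banks 681.6, inward foreign direct investment in the manufacturing sector 1779.9.)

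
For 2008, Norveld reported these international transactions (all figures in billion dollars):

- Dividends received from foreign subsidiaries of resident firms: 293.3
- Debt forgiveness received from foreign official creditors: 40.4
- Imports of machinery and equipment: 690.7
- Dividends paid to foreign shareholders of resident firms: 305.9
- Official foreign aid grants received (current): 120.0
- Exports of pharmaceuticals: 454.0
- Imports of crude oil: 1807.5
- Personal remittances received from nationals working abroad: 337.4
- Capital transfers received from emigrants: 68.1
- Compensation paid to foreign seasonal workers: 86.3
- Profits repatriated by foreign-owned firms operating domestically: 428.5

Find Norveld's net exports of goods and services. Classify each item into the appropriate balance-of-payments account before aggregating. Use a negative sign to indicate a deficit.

-2044.2

Goods: -1807.5 + 454.0 - 690.7 = -2044.2
Trade balance = -2044.2 + 0.0 = -2044.2
(Excluded from the trade balance — primary income: dividends received from foreign subsidiaries of resident firms 293.3, dividends paid to foreign shareholders of resident firms 305.9, compensation paid to foreign seasonal workers 86.3, profits repatriated by foreign-owned firms operating domestically 428.5; capital account: debt forgiveness received from foreign official creditors 40.4, capital transfers received from emigrants 68.1; secondary income: official foreign aid grants received (current) 120.0, personal remittances received from nationals working abroad 337.4.)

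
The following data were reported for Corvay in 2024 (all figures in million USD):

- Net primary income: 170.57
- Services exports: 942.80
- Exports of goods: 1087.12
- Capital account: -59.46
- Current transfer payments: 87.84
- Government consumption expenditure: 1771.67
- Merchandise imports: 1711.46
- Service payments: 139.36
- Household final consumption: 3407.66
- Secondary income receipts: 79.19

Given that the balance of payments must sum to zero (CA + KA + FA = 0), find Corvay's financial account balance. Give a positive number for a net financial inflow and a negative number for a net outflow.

Goods balance = 1087.12 - 1711.46 = -624.34
Services balance = 942.80 - 139.36 = 803.44
Trade balance (goods + services) = -624.34 + 803.44 = 179.10
Net primary income = 170.57
Net secondary income = 79.19 - 87.84 = -8.65
Current account = 179.10 + 170.57 + (-8.65) = 341.02
Financial account = -(341.02 + (-59.46)) = -281.56

-281.56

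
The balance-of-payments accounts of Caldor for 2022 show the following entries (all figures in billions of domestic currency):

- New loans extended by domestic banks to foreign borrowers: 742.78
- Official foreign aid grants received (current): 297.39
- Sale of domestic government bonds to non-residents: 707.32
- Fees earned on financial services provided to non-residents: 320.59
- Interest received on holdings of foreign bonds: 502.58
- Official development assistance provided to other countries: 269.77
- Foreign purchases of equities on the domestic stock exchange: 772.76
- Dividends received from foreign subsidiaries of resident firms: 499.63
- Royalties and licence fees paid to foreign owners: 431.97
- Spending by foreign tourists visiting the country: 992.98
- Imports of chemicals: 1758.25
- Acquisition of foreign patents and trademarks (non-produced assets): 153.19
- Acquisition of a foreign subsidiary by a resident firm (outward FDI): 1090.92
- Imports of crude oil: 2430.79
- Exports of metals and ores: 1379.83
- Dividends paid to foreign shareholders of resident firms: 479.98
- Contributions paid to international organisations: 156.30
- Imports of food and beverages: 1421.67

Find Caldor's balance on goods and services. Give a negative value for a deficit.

Goods: 1379.83 - 2430.79 - 1758.25 - 1421.67 = -4230.88
Services: -431.97 + 320.59 + 992.98 = 881.60
Trade balance = -4230.88 + 881.60 = -3349.28
(Excluded from the trade balance — financial account: new loans extended by domestic banks to foreign borrowers 742.78, sale of domestic government bonds to non-residents 707.32, foreign purchases of equities on the domestic stock exchange 772.76, acquisition of a foreign subsidiary by a resident firm (outward FDI) 1090.92; secondary income: official foreign aid grants received (current) 297.39, official development assistance provided to other countries 269.77, contributions paid to international organisations 156.30; primary income: interest received on holdings of foreign bonds 502.58, dividends received from foreign subsidiaries of resident firms 499.63, dividends paid to foreign shareholders of resident firms 479.98; capital account: acquisition of foreign patents and trademarks (non-produced assets) 153.19.)

-3349.28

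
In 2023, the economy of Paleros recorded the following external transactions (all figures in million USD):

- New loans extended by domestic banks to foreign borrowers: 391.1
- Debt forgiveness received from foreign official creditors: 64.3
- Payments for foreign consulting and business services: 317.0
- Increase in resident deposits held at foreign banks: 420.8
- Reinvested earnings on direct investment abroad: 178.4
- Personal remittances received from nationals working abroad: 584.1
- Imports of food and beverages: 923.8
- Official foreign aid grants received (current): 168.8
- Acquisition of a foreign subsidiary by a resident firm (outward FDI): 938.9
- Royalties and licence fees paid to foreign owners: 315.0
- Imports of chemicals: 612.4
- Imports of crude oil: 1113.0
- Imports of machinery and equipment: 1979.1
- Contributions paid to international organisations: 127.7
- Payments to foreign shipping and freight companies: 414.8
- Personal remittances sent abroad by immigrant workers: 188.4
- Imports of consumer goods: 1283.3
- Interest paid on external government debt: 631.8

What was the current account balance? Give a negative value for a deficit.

-6975.0

Goods: -923.8 - 1283.3 - 1979.1 - 612.4 - 1113.0 = -5911.6
Services: -414.8 - 317.0 - 315.0 = -1046.8
Primary income: 178.4 - 631.8 = -453.4
Secondary income: 584.1 - 127.7 + 168.8 - 188.4 = 436.8
Current account = (-5911.6) + (-1046.8) + (-453.4) + 436.8 = -6975.0
(Excluded from the current account — financial account: new loans extended by domestic banks to foreign borrowers 391.1, increase in resident deposits held at foreign banks 420.8, acquisition of a foreign subsidiary by a resident firm (outward FDI) 938.9; capital account: debt forgiveness received from foreign official creditors 64.3.)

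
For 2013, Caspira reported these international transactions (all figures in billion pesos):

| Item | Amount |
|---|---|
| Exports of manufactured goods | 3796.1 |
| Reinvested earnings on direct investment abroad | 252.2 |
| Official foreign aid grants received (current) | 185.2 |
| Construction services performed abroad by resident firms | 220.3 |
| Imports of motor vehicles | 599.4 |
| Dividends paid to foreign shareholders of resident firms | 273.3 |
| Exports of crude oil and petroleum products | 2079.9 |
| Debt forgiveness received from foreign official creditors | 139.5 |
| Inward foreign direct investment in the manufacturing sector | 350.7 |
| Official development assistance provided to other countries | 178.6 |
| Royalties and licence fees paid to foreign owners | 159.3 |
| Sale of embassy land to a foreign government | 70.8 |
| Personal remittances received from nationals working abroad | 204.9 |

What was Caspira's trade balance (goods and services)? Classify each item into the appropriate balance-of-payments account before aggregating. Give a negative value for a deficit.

5337.6

Goods: -599.4 + 2079.9 + 3796.1 = 5276.6
Services: -159.3 + 220.3 = 61.0
Trade balance = 5276.6 + 61.0 = 5337.6
(Excluded from the trade balance — primary income: reinvested earnings on direct investment abroad 252.2, dividends paid to foreign shareholders of resident firms 273.3; secondary income: official foreign aid grants received (current) 185.2, official development assistance provided to other countries 178.6, personal remittances received from nationals working abroad 204.9; capital account: debt forgiveness received from foreign official creditors 139.5, sale of embassy land to a foreign government 70.8; financial account: inward foreign direct investment in the manufacturing sector 350.7.)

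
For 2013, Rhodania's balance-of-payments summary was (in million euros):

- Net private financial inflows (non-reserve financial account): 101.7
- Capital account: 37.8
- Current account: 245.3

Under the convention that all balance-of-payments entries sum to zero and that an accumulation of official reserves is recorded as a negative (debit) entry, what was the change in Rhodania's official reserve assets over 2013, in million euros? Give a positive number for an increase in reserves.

Official reserve transactions balance = -(245.3 + 37.8 + 101.7) = -384.8
An accumulation of reserves is recorded as a debit (negative entry), so the change in the stock of reserves is the negative of that balance.
Change in official reserves = -(-384.8) = 384.8

384.8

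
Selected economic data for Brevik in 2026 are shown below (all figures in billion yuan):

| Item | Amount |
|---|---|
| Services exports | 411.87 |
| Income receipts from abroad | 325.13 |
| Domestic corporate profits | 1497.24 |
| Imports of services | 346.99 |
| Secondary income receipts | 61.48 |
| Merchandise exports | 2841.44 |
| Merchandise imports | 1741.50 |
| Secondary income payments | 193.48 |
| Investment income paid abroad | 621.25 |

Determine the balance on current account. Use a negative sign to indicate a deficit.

736.70

Goods balance = 2841.44 - 1741.50 = 1099.94
Services balance = 411.87 - 346.99 = 64.88
Trade balance (goods + services) = 1099.94 + 64.88 = 1164.82
Net primary income = 325.13 - 621.25 = -296.12
Net secondary income = 61.48 - 193.48 = -132.00
Current account = 1164.82 + (-296.12) + (-132.00) = 736.70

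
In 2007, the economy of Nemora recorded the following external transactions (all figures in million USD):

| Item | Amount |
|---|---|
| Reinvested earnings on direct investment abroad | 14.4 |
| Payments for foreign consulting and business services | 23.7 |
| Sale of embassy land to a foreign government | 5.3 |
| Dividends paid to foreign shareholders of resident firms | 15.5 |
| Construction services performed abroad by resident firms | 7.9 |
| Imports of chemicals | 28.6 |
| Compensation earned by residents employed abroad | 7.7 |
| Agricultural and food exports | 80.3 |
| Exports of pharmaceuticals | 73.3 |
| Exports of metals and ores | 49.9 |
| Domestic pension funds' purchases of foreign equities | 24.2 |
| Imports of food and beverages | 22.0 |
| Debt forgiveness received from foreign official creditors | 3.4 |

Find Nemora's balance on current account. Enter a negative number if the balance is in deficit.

Goods: -22.0 + 49.9 + 80.3 + 73.3 - 28.6 = 152.9
Services: -23.7 + 7.9 = -15.8
Primary income: -15.5 + 14.4 + 7.7 = 6.6
Current account = 152.9 + (-15.8) + 6.6 = 143.7
(Excluded from the current account — capital account: sale of embassy land to a foreign government 5.3, debt forgiveness received from foreign official creditors 3.4; financial account: domestic pension funds' purchases of foreign equities 24.2.)

143.7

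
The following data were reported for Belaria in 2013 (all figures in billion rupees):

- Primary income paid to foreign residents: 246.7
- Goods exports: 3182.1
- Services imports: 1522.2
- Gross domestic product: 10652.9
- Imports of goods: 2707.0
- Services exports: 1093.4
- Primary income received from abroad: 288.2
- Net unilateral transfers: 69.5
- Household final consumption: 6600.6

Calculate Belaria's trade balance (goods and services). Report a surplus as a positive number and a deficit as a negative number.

46.3

Goods balance = 3182.1 - 2707.0 = 475.1
Services balance = 1093.4 - 1522.2 = -428.8
Trade balance (goods + services) = 475.1 + (-428.8) = 46.3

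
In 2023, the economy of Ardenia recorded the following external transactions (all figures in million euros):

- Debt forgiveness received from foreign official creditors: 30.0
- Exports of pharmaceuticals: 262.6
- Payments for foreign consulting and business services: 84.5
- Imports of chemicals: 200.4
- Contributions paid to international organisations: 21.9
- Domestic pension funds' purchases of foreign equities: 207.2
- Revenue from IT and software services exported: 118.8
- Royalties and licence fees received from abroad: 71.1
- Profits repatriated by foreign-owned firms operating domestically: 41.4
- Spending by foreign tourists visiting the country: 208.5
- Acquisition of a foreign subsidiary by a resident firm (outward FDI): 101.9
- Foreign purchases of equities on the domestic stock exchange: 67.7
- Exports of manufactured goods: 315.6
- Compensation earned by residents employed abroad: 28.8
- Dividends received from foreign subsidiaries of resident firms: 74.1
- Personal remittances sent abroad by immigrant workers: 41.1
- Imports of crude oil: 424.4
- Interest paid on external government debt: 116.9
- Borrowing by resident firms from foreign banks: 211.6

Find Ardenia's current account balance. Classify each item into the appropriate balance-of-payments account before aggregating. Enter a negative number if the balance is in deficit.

Goods: 262.6 - 424.4 - 200.4 + 315.6 = -46.6
Services: -84.5 + 208.5 + 71.1 + 118.8 = 313.9
Primary income: -116.9 + 28.8 + 74.1 - 41.4 = -55.4
Secondary income: -21.9 - 41.1 = -63.0
Current account = (-46.6) + 313.9 + (-55.4) + (-63.0) = 148.9
(Excluded from the current account — capital account: debt forgiveness received from foreign official creditors 30.0; financial account: domestic pension funds' purchases of foreign equities 207.2, acquisition of a foreign subsidiary by a resident firm (outward FDI) 101.9, foreign purchases of equities on the domestic stock exchange 67.7, borrowing by resident firms from foreign banks 211.6.)

148.9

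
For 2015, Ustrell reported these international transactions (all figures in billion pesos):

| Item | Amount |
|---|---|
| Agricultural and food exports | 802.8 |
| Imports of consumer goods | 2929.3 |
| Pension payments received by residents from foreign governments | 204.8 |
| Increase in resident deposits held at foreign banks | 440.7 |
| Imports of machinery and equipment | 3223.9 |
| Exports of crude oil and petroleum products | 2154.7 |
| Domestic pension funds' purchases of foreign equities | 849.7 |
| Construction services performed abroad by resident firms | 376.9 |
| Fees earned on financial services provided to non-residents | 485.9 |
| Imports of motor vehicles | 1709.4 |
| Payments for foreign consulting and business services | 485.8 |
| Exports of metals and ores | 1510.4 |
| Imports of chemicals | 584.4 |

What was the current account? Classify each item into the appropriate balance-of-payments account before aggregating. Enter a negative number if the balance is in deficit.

Goods: -584.4 + 802.8 + 1510.4 - 2929.3 - 3223.9 + 2154.7 - 1709.4 = -3979.1
Services: 485.9 + 376.9 - 485.8 = 377.0
Secondary income: 204.8
Current account = (-3979.1) + 377.0 + 204.8 = -3397.3
(Excluded from the current account — financial account: increase in resident deposits held at foreign banks 440.7, domestic pension funds' purchases of foreign equities 849.7.)

-3397.3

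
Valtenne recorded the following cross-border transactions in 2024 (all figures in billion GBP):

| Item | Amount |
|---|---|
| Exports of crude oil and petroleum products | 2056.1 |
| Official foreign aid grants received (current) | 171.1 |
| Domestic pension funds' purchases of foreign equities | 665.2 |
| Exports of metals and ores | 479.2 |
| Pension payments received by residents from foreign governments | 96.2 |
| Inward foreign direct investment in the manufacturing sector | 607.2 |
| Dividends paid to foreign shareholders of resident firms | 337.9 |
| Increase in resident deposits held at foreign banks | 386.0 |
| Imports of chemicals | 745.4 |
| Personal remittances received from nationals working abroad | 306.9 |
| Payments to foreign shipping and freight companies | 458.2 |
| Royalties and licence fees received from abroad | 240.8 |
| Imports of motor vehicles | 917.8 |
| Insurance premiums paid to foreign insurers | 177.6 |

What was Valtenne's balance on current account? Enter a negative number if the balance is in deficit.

Goods: -745.4 + 2056.1 + 479.2 - 917.8 = 872.1
Services: 240.8 - 177.6 - 458.2 = -395.0
Primary income: -337.9
Secondary income: 96.2 + 171.1 + 306.9 = 574.2
Current account = 872.1 + (-395.0) + (-337.9) + 574.2 = 713.4
(Excluded from the current account — financial account: domestic pension funds' purchases of foreign equities 665.2, inward foreign direct investment in the manufacturing sector 607.2, increase in resident deposits held at foreign banks 386.0.)

713.4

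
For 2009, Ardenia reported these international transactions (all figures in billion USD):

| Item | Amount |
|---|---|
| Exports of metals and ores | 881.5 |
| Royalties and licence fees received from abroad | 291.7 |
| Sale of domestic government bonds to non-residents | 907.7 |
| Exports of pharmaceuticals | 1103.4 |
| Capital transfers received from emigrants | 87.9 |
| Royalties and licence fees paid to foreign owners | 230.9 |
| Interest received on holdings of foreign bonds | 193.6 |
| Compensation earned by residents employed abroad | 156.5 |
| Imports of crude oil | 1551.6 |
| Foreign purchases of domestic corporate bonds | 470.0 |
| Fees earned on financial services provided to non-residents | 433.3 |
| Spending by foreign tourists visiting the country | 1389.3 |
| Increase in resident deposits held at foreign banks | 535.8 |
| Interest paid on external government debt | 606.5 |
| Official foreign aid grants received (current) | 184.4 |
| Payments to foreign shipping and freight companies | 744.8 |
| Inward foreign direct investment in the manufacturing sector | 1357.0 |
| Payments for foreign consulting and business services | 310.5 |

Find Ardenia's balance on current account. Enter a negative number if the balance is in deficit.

Goods: 881.5 - 1551.6 + 1103.4 = 433.3
Services: 1389.3 + 291.7 - 744.8 - 310.5 + 433.3 - 230.9 = 828.1
Primary income: 193.6 + 156.5 - 606.5 = -256.4
Secondary income: 184.4
Current account = 433.3 + 828.1 + (-256.4) + 184.4 = 1189.4
(Excluded from the current account — financial account: sale of domestic government bonds to non-residents 907.7, foreign purchases of domestic corporate bonds 470.0, increase in resident deposits held at foreign banks 535.8, inward foreign direct investment in the manufacturing sector 1357.0; capital account: capital transfers received from emigrants 87.9.)

1189.4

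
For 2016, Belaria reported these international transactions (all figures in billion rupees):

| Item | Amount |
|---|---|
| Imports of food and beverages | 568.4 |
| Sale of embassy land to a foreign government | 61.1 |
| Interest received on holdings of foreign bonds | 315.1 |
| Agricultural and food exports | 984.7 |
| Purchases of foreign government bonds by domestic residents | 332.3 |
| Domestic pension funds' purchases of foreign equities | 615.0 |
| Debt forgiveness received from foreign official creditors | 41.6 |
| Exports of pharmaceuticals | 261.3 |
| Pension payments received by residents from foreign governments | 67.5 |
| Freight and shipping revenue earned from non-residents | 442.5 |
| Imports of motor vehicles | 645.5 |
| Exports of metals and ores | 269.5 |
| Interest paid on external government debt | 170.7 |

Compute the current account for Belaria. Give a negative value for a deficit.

956.0

Goods: 984.7 + 269.5 - 645.5 + 261.3 - 568.4 = 301.6
Services: 442.5
Primary income: -170.7 + 315.1 = 144.4
Secondary income: 67.5
Current account = 301.6 + 442.5 + 144.4 + 67.5 = 956.0
(Excluded from the current account — capital account: sale of embassy land to a foreign government 61.1, debt forgiveness received from foreign official creditors 41.6; financial account: purchases of foreign government bonds by domestic residents 332.3, domestic pension funds' purchases of foreign equities 615.0.)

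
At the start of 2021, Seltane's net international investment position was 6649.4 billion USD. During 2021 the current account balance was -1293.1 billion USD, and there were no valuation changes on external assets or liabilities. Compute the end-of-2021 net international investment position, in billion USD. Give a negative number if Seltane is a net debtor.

5356.3

With no valuation effects, change in NIIP = current account = -1293.1
End-of-year NIIP = 6649.4 + (-1293.1) = 5356.3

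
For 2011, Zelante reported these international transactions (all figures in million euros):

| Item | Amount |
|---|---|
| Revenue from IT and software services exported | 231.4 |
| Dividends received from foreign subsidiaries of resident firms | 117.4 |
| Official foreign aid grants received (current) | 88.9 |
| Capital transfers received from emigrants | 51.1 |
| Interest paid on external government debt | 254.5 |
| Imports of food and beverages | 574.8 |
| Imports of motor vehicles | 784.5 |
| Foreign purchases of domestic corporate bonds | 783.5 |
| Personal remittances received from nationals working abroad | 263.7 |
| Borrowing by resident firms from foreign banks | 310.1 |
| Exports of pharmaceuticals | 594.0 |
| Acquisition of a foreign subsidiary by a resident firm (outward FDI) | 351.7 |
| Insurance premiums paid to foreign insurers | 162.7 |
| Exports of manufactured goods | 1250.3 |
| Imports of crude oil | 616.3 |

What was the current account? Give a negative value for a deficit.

152.9

Goods: -574.8 - 784.5 + 1250.3 + 594.0 - 616.3 = -131.3
Services: 231.4 - 162.7 = 68.7
Primary income: -254.5 + 117.4 = -137.1
Secondary income: 263.7 + 88.9 = 352.6
Current account = (-131.3) + 68.7 + (-137.1) + 352.6 = 152.9
(Excluded from the current account — capital account: capital transfers received from emigrants 51.1; financial account: foreign purchases of domestic corporate bonds 783.5, borrowing by resident firms from foreign banks 310.1, acquisition of a foreign subsidiary by a resident firm (outward FDI) 351.7.)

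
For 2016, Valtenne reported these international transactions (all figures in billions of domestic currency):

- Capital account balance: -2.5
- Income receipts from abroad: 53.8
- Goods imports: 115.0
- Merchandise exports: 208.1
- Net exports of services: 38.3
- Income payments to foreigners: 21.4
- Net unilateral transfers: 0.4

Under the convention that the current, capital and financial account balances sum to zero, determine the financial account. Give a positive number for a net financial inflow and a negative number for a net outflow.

Goods balance = 208.1 - 115.0 = 93.1
Services balance = 38.3
Trade balance (goods + services) = 93.1 + 38.3 = 131.4
Net primary income = 53.8 - 21.4 = 32.4
Net secondary income = 0.4
Current account = 131.4 + 32.4 + 0.4 = 164.2
Financial account = -(164.2 + (-2.5)) = -161.7

-161.7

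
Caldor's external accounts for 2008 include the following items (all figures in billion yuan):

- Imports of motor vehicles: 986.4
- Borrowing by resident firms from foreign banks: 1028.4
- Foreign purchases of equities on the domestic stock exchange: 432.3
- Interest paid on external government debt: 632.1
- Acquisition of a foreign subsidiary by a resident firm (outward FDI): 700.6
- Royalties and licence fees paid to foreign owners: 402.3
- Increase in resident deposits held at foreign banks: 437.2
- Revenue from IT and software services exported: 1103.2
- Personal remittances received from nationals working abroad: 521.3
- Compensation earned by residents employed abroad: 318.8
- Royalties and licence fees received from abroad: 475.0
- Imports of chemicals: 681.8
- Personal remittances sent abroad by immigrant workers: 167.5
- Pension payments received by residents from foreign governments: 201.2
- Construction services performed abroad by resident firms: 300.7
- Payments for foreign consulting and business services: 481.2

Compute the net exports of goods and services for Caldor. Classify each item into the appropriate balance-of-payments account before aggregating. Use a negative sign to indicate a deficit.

-672.8

Goods: -681.8 - 986.4 = -1668.2
Services: 300.7 + 475.0 + 1103.2 - 481.2 - 402.3 = 995.4
Trade balance = -1668.2 + 995.4 = -672.8
(Excluded from the trade balance — financial account: borrowing by resident firms from foreign banks 1028.4, foreign purchases of equities on the domestic stock exchange 432.3, acquisition of a foreign subsidiary by a resident firm (outward FDI) 700.6, increase in resident deposits held at foreign banks 437.2; primary income: interest paid on external government debt 632.1, compensation earned by residents employed abroad 318.8; secondary income: personal remittances received from nationals working abroad 521.3, personal remittances sent abroad by immigrant workers 167.5, pension payments received by residents from foreign governments 201.2.)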